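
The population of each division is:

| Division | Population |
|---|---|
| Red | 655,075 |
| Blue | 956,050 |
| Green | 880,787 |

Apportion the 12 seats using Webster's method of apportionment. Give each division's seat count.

Red: 3, Blue: 5, Green: 4

Standard divisor 2491912/12 ≈ 207659.333; standard quotas: Red 3.155, Blue 4.604, Green 4.241.
Rounding to the nearest integer gives Red 3, Blue 5, Green 4 — total 12, matching the house size, so no adjustment is needed.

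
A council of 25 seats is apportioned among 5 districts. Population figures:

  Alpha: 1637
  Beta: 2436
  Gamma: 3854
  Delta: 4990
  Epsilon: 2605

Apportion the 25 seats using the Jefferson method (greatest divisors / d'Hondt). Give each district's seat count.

Alpha 2, Beta 4, Gamma 6, Delta 9, Epsilon 4

Standard divisor 15522/25 ≈ 620.88; standard quotas: Alpha 2.637, Beta 3.923, Gamma 6.207, Delta 8.037, Epsilon 4.196.
Rounding down gives 2, 3, 6, 8, 4 = 23 seats, so the divisor must be adjusted.
With modified divisor 553: modified quotas Alpha 2.960, Beta 4.405, Gamma 6.969, Delta 9.024, Epsilon 4.711.
Rounding down: Alpha 2, Beta 4, Gamma 6, Delta 9, Epsilon 4 (total 25).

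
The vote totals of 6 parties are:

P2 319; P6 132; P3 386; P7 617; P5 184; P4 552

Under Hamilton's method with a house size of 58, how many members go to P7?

16

The standard divisor is 2190/58 ≈ 37.759.
Standard quotas: P2 8.448, P6 3.496, P3 10.223, P7 16.341, P5 4.873, P4 14.619.
Lower quotas: P2 8, P6 3, P3 10, P7 16, P5 4, P4 14 (sum 55, leaving 3 seats).
Remainders in descending order: P5 0.873, P4 0.619, P6 0.496, P2 0.448, P7 0.341, P3 0.223.
Largest remainders: P5, P4, P6 receive the extra seats.
P7 receives 16.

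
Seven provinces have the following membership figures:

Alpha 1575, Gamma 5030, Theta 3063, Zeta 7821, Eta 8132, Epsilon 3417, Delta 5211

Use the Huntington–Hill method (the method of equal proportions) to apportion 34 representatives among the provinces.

Alpha=2, Gamma=5, Theta=3, Zeta=8, Eta=8, Epsilon=3, Delta=5

With divisor 1016: modified quotas Alpha 1.550, Gamma 4.951, Theta 3.015, Zeta 7.698, Eta 8.004, Epsilon 3.363, Delta 5.129.
Geometric-mean thresholds: Alpha √(1·2)=1.414, Gamma √(4·5)=4.472, Theta √(3·4)=3.464, Zeta √(7·8)=7.483, Eta √(8·9)=8.485, Epsilon √(3·4)=3.464, Delta √(5·6)=5.477.
Each quota rounded against its threshold gives Alpha 2, Gamma 5, Theta 3, Zeta 8, Eta 8, Epsilon 3, Delta 5 (total 34).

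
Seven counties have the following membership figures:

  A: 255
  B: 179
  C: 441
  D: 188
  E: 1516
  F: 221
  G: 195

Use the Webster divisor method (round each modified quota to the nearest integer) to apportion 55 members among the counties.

A: 5, B: 3, C: 8, D: 3, E: 28, F: 4, G: 4

Standard divisor 2995/55 ≈ 54.455; standard quotas: A 4.683, B 3.287, C 8.098, D 3.452, E 27.840, F 4.058, G 3.581.
Rounding to the nearest integer gives A 5, B 3, C 8, D 3, E 28, F 4, G 4 — total 55, matching the house size, so no adjustment is needed.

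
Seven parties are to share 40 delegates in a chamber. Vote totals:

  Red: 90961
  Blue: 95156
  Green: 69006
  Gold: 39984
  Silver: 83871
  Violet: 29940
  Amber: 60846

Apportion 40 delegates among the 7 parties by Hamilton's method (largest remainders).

Red=8; Blue=8; Green=6; Gold=3; Silver=7; Violet=3; Amber=5

The standard divisor is 469764/40 ≈ 11744.1.
Standard quotas: Red 7.7453, Blue 8.1025, Green 5.8758, Gold 3.4046, Silver 7.1415, Violet 2.5494, Amber 5.1810.
Lower quotas: Red 7, Blue 8, Green 5, Gold 3, Silver 7, Violet 2, Amber 5 (sum 37, leaving 3 seats).
Remainders in descending order: Green 0.8758, Red 0.7453, Violet 0.5494, Gold 0.4046, Amber 0.1810, Silver 0.1415, Blue 0.1025.
Largest remainders: Green, Red, Violet receive the extra seats.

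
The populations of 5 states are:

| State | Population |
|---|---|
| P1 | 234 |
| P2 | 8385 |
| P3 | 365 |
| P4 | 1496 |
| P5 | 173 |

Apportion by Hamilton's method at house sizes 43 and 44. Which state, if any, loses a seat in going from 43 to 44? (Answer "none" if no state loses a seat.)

At 43 seats: P1 1, P2 34, P3 1, P4 6, P5 1.
At 44 seats: P1 1, P2 35, P3 1, P4 6, P5 1.
No state's allocation decreased.

none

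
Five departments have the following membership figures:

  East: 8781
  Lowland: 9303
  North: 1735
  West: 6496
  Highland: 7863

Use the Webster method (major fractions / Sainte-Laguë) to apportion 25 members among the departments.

Standard divisor 34178/25 ≈ 1367.12; standard quotas: East 6.423, Lowland 6.805, North 1.269, West 4.752, Highland 5.752.
Rounding to the nearest integer gives East 6, Lowland 7, North 1, West 5, Highland 6 — total 25, matching the house size, so no adjustment is needed.

East=6, Lowland=7, North=1, West=5, Highland=6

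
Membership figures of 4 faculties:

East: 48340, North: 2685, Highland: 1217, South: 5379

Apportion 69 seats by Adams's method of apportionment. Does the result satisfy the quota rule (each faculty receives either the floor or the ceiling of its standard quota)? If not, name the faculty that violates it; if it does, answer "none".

Standard quotas: East 57.886, North 3.215, Highland 1.457, South 6.441.
Adams allocation: East 56, North 4, Highland 2, South 7.
East has quota 57.886 (lower 57, upper 58) but receives 56 — outside the quota interval.

East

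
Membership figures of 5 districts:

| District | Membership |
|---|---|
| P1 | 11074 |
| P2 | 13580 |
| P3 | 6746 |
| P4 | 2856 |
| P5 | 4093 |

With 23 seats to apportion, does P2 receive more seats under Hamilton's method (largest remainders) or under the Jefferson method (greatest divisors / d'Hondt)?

Jefferson

Hamilton: P1 7, P2 8, P3 4, P4 2, P5 2.
Jefferson: P1 7, P2 9, P3 4, P4 1, P5 2.
P2 gets 8 under Hamilton and 9 under Jefferson.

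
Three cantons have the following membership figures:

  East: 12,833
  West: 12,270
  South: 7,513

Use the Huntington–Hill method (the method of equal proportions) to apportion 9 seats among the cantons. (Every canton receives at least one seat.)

East=4, West=3, South=2

With divisor 3623: modified quotas East 3.542, West 3.387, South 2.074.
Geometric-mean thresholds: East √(3·4)=3.464, West √(3·4)=3.464, South √(2·3)=2.449.
Each quota rounded against its threshold gives East 4, West 3, South 2 (total 9).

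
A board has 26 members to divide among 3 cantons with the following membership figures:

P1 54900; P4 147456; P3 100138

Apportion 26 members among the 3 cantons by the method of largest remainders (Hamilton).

P1 5; P4 13; P3 8

Total 302494; standard divisor 302494/26 ≈ 11634.385.
Standard quotas: P1 4.7188, P4 12.6742, P3 8.6071.
Lower quotas: P1 4, P4 12, P3 8 (sum 24, leaving 2 seats).
Remainders in descending order: P1 0.7188, P4 0.6742, P3 0.6071.
The surplus seats go to P1, P4.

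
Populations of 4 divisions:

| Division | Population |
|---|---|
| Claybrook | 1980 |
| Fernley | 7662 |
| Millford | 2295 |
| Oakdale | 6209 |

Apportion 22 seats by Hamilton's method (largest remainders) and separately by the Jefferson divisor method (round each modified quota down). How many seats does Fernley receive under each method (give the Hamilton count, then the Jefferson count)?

Hamilton: Claybrook 2, Fernley 9, Millford 3, Oakdale 8.
Jefferson: Claybrook 2, Fernley 10, Millford 2, Oakdale 8.
Fernley gets 9 under Hamilton and 10 under Jefferson.

9 and 10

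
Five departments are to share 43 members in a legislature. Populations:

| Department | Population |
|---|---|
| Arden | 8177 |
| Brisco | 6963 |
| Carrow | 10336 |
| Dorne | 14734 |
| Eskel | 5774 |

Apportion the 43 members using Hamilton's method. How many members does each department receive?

Arden=8; Brisco=6; Carrow=10; Dorne=14; Eskel=5

Total 45984; standard divisor 45984/43 ≈ 1069.395.
Standard quotas: Arden 7.6464, Brisco 6.5112, Carrow 9.6653, Dorne 13.7779, Eskel 5.3993.
Lower quotas: Arden 7, Brisco 6, Carrow 9, Dorne 13, Eskel 5 (sum 40, leaving 3 seats).
Remainders in descending order: Dorne 0.7779, Carrow 0.6653, Arden 0.6464, Brisco 0.5112, Eskel 0.3993.
Largest remainders: Dorne, Carrow, Arden receive the extra seats.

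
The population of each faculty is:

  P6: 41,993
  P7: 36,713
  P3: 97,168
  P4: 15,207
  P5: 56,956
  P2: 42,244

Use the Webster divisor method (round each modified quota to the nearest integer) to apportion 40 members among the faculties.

Standard divisor 290281/40 ≈ 7257.025; standard quotas: P6 5.787, P7 5.059, P3 13.390, P4 2.095, P5 7.848, P2 5.821.
Rounding to the nearest integer gives P6 6, P7 5, P3 13, P4 2, P5 8, P2 6 — total 40, matching the house size, so no adjustment is needed.

P6=6, P7=5, P3=13, P4=2, P5=8, P2=6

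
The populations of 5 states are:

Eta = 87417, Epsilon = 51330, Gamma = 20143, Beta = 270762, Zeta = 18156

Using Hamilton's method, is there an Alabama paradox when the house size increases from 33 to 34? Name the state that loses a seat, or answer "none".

Gamma

At 33 seats: Eta 6, Epsilon 4, Gamma 2, Beta 20, Zeta 1.
At 34 seats: Eta 7, Epsilon 4, Gamma 1, Beta 21, Zeta 1.
Gamma drops from 2 to 1.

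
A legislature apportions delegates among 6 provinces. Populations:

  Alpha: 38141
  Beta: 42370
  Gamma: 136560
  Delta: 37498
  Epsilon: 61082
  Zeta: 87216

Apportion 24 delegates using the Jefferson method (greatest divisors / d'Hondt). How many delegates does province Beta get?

Standard divisor 402867/24 ≈ 16786.125; standard quotas: Alpha 2.272, Beta 2.524, Gamma 8.135, Delta 2.234, Epsilon 3.639, Zeta 5.196.
Rounding down gives 2, 2, 8, 2, 3, 5 = 22 seats, so the divisor must be adjusted.
With modified divisor 14900: modified quotas Alpha 2.560, Beta 2.844, Gamma 9.165, Delta 2.517, Epsilon 4.099, Zeta 5.853.
Rounding down: Alpha 2, Beta 2, Gamma 9, Delta 2, Epsilon 4, Zeta 5 (total 24).
Beta receives 2.

2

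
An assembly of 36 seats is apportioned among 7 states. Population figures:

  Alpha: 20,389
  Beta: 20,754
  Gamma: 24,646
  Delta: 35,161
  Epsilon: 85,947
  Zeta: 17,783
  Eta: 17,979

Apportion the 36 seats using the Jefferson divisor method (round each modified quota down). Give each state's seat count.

Alpha 3, Beta 3, Gamma 4, Delta 6, Epsilon 14, Zeta 3, Eta 3

Standard divisor 222659/36 ≈ 6184.972; standard quotas: Alpha 3.297, Beta 3.356, Gamma 3.985, Delta 5.685, Epsilon 13.896, Zeta 2.875, Eta 2.907.
Rounding down gives 3, 3, 3, 5, 13, 2, 2 = 31 seats, so the divisor must be adjusted.
With modified divisor 5800: modified quotas Alpha 3.515, Beta 3.578, Gamma 4.249, Delta 6.062, Epsilon 14.818, Zeta 3.066, Eta 3.100.
Rounding down: Alpha 3, Beta 3, Gamma 4, Delta 6, Epsilon 14, Zeta 3, Eta 3 (total 36).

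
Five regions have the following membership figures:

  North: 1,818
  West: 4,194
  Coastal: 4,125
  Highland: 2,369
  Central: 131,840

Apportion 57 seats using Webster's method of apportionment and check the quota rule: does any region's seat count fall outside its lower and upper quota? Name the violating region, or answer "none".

Standard quotas: North 0.718, West 1.656, Coastal 1.629, Highland 0.935, Central 52.062.
Webster allocation: North 1, West 2, Coastal 2, Highland 1, Central 51.
Central has quota 52.062 (lower 52, upper 53) but receives 51 — outside the quota interval.

Central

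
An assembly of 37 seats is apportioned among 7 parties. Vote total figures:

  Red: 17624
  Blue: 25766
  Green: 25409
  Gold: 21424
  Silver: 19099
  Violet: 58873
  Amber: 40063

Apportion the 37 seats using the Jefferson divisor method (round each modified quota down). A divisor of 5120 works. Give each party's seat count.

With modified divisor 5120: modified quotas Red 3.442, Blue 5.032, Green 4.963, Gold 4.184, Silver 3.730, Violet 11.499, Amber 7.825.
Rounding down: Red 3, Blue 5, Green 4, Gold 4, Silver 3, Violet 11, Amber 7 (total 37).

Red 3; Blue 5; Green 4; Gold 4; Silver 3; Violet 11; Amber 7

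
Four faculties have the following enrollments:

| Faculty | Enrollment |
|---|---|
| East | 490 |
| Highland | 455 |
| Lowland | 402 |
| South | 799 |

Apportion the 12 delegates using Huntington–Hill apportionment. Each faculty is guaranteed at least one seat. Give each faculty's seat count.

East 3, Highland 3, Lowland 2, South 4

With divisor 182: modified quotas East 2.692, Highland 2.500, Lowland 2.209, South 4.390.
Geometric-mean thresholds: East √(2·3)=2.449, Highland √(2·3)=2.449, Lowland √(2·3)=2.449, South √(4·5)=4.472.
Each quota rounded against its threshold gives East 3, Highland 3, Lowland 2, South 4 (total 12).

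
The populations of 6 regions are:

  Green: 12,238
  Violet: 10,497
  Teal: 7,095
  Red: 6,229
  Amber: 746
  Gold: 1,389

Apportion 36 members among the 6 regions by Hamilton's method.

Green 11, Violet 10, Teal 7, Red 6, Amber 1, Gold 1

The standard divisor is 38194/36 ≈ 1060.944.
Standard quotas: Green 11.5350, Violet 9.8940, Teal 6.6874, Red 5.8712, Amber 0.7031, Gold 1.3092.
Lower quotas: Green 11, Violet 9, Teal 6, Red 5, Amber 0, Gold 1 (sum 32, leaving 4 seats).
Remainders in descending order: Violet 0.8940, Red 0.8712, Amber 0.7031, Teal 0.6874, Green 0.5350, Gold 0.3092.
Largest remainders: Violet, Red, Amber, Teal receive the extra seats.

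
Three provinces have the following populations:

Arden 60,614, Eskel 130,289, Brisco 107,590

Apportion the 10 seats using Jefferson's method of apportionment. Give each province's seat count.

Standard divisor 298493/10 ≈ 29849.3; standard quotas: Arden 2.031, Eskel 4.365, Brisco 3.604.
Rounding down gives 2, 4, 3 = 9 seats, so the divisor must be adjusted.
With modified divisor 26500: modified quotas Arden 2.287, Eskel 4.917, Brisco 4.060.
Rounding down: Arden 2, Eskel 4, Brisco 4 (total 10).

Arden 2; Eskel 4; Brisco 4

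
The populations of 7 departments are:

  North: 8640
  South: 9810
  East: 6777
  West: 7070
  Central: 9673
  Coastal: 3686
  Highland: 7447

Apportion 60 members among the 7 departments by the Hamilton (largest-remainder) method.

North: 10; South: 11; East: 8; West: 8; Central: 11; Coastal: 4; Highland: 8

Total 53103; standard divisor 53103/60 ≈ 885.05.
Standard quotas: North 9.7622, South 11.0841, East 7.6572, West 7.9882, Central 10.9293, Coastal 4.1647, Highland 8.4142.
Lower quotas: North 9, South 11, East 7, West 7, Central 10, Coastal 4, Highland 8 (sum 56, leaving 4 seats).
Remainders in descending order: West 0.9882, Central 0.9293, North 0.7622, East 0.6572, Highland 0.4142, Coastal 0.1647, South 0.0841.
The surplus seats go to West, Central, North, East.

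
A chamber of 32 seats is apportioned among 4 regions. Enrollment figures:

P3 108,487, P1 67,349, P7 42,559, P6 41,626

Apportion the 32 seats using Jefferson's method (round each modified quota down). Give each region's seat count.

P3: 14; P1: 8; P7: 5; P6: 5

Standard divisor 260021/32 ≈ 8125.656; standard quotas: P3 13.351, P1 8.288, P7 5.238, P6 5.123.
Rounding down gives 13, 8, 5, 5 = 31 seats, so the divisor must be adjusted.
With modified divisor 7600: modified quotas P3 14.275, P1 8.862, P7 5.600, P6 5.477.
Rounding down: P3 14, P1 8, P7 5, P6 5 (total 32).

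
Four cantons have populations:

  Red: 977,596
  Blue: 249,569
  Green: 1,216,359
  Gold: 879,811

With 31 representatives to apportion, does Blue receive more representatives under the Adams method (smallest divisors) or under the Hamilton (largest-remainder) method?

Adams

Adams: Red 9, Blue 3, Green 11, Gold 8.
Hamilton: Red 9, Blue 2, Green 12, Gold 8.
Blue gets 3 under Adams and 2 under Hamilton.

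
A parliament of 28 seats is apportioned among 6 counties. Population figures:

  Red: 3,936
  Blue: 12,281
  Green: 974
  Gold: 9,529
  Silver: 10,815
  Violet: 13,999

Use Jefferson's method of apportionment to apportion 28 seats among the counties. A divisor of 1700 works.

Red: 2, Blue: 7, Green: 0, Gold: 5, Silver: 6, Violet: 8

With modified divisor 1700: modified quotas Red 2.315, Blue 7.224, Green 0.573, Gold 5.605, Silver 6.362, Violet 8.235.
Rounding down: Red 2, Blue 7, Green 0, Gold 5, Silver 6, Violet 8 (total 28).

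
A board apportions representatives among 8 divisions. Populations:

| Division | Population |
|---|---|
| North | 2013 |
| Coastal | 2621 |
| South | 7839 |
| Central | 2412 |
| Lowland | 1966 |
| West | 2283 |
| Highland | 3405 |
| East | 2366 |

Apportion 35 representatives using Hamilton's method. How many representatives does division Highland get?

The standard divisor is 24905/35 ≈ 711.571.
Standard quotas: North 2.8290, Coastal 3.6834, South 11.0165, Central 3.3897, Lowland 2.7629, West 3.2084, Highland 4.7852, East 3.3250.
Lower quotas: North 2, Coastal 3, South 11, Central 3, Lowland 2, West 3, Highland 4, East 3 (sum 31, leaving 4 seats).
Remainders in descending order: North 0.8290, Highland 0.7852, Lowland 0.7629, Coastal 0.6834, Central 0.3897, East 0.3250, West 0.2084, South 0.0165.
The surplus seats go to North, Highland, Lowland, Coastal.
Highland receives 5.

5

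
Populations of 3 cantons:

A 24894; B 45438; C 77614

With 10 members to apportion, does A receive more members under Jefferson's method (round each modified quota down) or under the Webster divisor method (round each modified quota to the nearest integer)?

Jefferson: A 1, B 3, C 6.
Webster: A 2, B 3, C 5.
A gets 1 under Jefferson and 2 under Webster.

Webster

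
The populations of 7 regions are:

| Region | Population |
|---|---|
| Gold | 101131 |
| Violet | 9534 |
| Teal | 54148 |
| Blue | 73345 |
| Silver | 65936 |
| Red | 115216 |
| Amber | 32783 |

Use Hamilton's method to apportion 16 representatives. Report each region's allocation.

Gold 4, Violet 0, Teal 2, Blue 3, Silver 2, Red 4, Amber 1

Total 452093; standard divisor 452093/16 ≈ 28255.812.
Standard quotas: Gold 3.5791, Violet 0.3374, Teal 1.9163, Blue 2.5957, Silver 2.3335, Red 4.0776, Amber 1.1602.
Lower quotas: Gold 3, Violet 0, Teal 1, Blue 2, Silver 2, Red 4, Amber 1 (sum 13, leaving 3 seats).
Remainders in descending order: Teal 0.9163, Blue 0.5957, Gold 0.5791, Violet 0.3374, Silver 0.3335, Amber 0.1602, Red 0.0776.
Largest remainders: Teal, Blue, Gold receive the extra seats.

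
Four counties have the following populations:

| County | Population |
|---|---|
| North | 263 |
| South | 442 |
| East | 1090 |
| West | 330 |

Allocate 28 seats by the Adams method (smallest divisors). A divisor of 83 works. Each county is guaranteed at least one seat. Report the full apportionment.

With modified divisor 83: modified quotas North 3.169, South 5.325, East 13.133, West 3.976.
Rounding up: North 4, South 6, East 14, West 4 (total 28).

North=4; South=6; East=14; West=4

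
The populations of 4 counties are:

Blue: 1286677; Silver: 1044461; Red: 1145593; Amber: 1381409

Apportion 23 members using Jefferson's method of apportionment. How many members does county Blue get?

6

Standard divisor 4858140/23 ≈ 211223.478; standard quotas: Blue 6.092, Silver 4.945, Red 5.424, Amber 6.540.
Rounding down gives 6, 4, 5, 6 = 21 seats, so the divisor must be adjusted.
With modified divisor 194100: modified quotas Blue 6.629, Silver 5.381, Red 5.902, Amber 7.117.
Rounding down: Blue 6, Silver 5, Red 5, Amber 7 (total 23).
Blue receives 6.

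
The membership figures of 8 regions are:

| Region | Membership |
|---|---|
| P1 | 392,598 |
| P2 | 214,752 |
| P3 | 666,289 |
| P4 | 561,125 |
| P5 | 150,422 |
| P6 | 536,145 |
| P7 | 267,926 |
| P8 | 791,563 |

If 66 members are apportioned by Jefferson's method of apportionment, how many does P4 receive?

10

Standard divisor 3580820/66 ≈ 54254.848; standard quotas: P1 7.236, P2 3.958, P3 12.281, P4 10.342, P5 2.773, P6 9.882, P7 4.938, P8 14.590.
Rounding down gives 7, 3, 12, 10, 2, 9, 4, 14 = 61 seats, so the divisor must be adjusted.
With modified divisor 51130: modified quotas P1 7.678, P2 4.200, P3 13.031, P4 10.974, P5 2.942, P6 10.486, P7 5.240, P8 15.481.
Rounding down: P1 7, P2 4, P3 13, P4 10, P5 2, P6 10, P7 5, P8 15 (total 66).
P4 receives 10.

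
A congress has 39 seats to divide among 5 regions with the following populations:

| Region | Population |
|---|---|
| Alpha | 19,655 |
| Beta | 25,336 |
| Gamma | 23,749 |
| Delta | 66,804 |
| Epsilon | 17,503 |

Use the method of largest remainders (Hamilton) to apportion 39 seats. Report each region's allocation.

The standard divisor is 153047/39 ≈ 3924.282.
Standard quotas: Alpha 5.0086, Beta 6.4562, Gamma 6.0518, Delta 17.0232, Epsilon 4.4602.
Lower quotas: Alpha 5, Beta 6, Gamma 6, Delta 17, Epsilon 4 (sum 38, leaving 1 seat).
Remainders in descending order: Epsilon 0.4602, Beta 0.4562, Gamma 0.0518, Delta 0.0232, Alpha 0.0086.
Largest remainder: Epsilon receives the extra seat.

Alpha 5; Beta 6; Gamma 6; Delta 17; Epsilon 5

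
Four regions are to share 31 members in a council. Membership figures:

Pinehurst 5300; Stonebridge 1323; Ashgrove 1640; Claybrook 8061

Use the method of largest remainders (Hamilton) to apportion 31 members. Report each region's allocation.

Pinehurst 10, Stonebridge 3, Ashgrove 3, Claybrook 15

Total 16324; standard divisor 16324/31 ≈ 526.581.
Standard quotas: Pinehurst 10.0649, Stonebridge 2.5124, Ashgrove 3.1144, Claybrook 15.3082.
Lower quotas: Pinehurst 10, Stonebridge 2, Ashgrove 3, Claybrook 15 (sum 30, leaving 1 seat).
Remainders in descending order: Stonebridge 0.5124, Claybrook 0.3082, Ashgrove 0.1144, Pinehurst 0.0649.
The surplus seat goes to Stonebridge.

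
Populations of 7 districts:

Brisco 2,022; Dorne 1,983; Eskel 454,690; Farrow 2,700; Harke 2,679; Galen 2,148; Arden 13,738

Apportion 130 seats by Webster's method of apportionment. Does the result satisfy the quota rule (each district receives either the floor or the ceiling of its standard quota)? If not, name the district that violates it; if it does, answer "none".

Standard quotas: Brisco 0.548, Dorne 0.537, Eskel 123.155, Farrow 0.731, Harke 0.726, Galen 0.582, Arden 3.721.
Webster allocation: Brisco 1, Dorne 1, Eskel 121, Farrow 1, Harke 1, Galen 1, Arden 4.
Eskel has quota 123.155 (lower 123, upper 124) but receives 121 — outside the quota interval.

Eskel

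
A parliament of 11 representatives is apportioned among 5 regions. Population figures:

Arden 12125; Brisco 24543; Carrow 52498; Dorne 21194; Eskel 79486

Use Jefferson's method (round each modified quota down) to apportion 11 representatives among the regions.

Standard divisor 189846/11 ≈ 17258.727; standard quotas: Arden 0.703, Brisco 1.422, Carrow 3.042, Dorne 1.228, Eskel 4.606.
Rounding down gives 0, 1, 3, 1, 4 = 9 seats, so the divisor must be adjusted.
With modified divisor 13200: modified quotas Arden 0.919, Brisco 1.859, Carrow 3.977, Dorne 1.606, Eskel 6.022.
Rounding down: Arden 0, Brisco 1, Carrow 3, Dorne 1, Eskel 6 (total 11).

Arden: 0; Brisco: 1; Carrow: 3; Dorne: 1; Eskel: 6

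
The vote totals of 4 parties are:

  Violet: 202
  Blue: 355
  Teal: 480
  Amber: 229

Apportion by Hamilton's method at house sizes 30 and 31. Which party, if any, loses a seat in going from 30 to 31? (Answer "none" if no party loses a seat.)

At 30 seats: Violet 5, Blue 8, Teal 11, Amber 6.
At 31 seats: Violet 5, Blue 9, Teal 12, Amber 5.
Amber drops from 6 to 5.

Amber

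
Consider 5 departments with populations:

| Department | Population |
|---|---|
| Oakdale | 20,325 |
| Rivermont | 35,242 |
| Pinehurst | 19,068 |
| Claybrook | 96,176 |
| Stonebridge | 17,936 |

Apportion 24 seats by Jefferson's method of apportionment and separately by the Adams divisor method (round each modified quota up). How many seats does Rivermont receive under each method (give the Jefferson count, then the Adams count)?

Jefferson: Oakdale 2, Rivermont 5, Pinehurst 2, Claybrook 13, Stonebridge 2.
Adams: Oakdale 3, Rivermont 4, Pinehurst 3, Claybrook 11, Stonebridge 3.
Rivermont gets 5 under Jefferson and 4 under Adams.

5 and 4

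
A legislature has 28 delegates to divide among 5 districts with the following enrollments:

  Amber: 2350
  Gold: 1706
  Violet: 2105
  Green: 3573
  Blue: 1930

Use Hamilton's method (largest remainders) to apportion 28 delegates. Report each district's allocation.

Amber 6, Gold 4, Violet 5, Green 8, Blue 5

The standard divisor is 11664/28 ≈ 416.571.
Standard quotas: Amber 5.641, Gold 4.095, Violet 5.053, Green 8.577, Blue 4.633.
Lower quotas: Amber 5, Gold 4, Violet 5, Green 8, Blue 4 (sum 26, leaving 2 seats).
Remainders in descending order: Amber 0.641, Blue 0.633, Green 0.577, Gold 0.095, Violet 0.053.
Largest remainders: Amber, Blue receive the extra seats.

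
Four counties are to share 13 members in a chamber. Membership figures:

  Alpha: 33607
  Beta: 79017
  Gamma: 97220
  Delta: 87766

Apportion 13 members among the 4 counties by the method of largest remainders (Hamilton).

Total 297610; standard divisor 297610/13 ≈ 22893.077.
Standard quotas: Alpha 1.4680, Beta 3.4516, Gamma 4.2467, Delta 3.8337.
Lower quotas: Alpha 1, Beta 3, Gamma 4, Delta 3 (sum 11, leaving 2 seats).
Remainders in descending order: Delta 0.8337, Alpha 0.4680, Beta 0.4516, Gamma 0.2467.
The surplus seats go to Delta, Alpha.

Alpha 2, Beta 3, Gamma 4, Delta 4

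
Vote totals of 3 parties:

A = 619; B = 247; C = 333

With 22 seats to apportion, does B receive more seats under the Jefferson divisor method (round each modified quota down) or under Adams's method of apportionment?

Adams

Jefferson: A 12, B 4, C 6.
Adams: A 11, B 5, C 6.
B gets 4 under Jefferson and 5 under Adams.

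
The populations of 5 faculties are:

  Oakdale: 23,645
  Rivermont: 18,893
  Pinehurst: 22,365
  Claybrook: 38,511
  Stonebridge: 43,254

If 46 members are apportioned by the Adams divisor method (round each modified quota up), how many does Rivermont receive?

Standard divisor 146668/46 ≈ 3188.435; standard quotas: Oakdale 7.416, Rivermont 5.925, Pinehurst 7.014, Claybrook 12.078, Stonebridge 13.566.
Rounding up gives 8, 6, 8, 13, 14 = 49 seats, so the divisor must be adjusted.
With modified divisor 3350: modified quotas Oakdale 7.058, Rivermont 5.640, Pinehurst 6.676, Claybrook 11.496, Stonebridge 12.912.
Rounding up: Oakdale 8, Rivermont 6, Pinehurst 7, Claybrook 12, Stonebridge 13 (total 46).
Rivermont receives 6.

6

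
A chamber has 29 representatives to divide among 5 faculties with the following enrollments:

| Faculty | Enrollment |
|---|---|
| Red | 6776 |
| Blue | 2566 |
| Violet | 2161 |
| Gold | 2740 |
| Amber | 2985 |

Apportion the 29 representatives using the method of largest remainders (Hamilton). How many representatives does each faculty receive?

Red 11, Blue 4, Violet 4, Gold 5, Amber 5

The standard divisor is 17228/29 ≈ 594.069.
Standard quotas: Red 11.4061, Blue 4.3194, Violet 3.6376, Gold 4.6123, Amber 5.0247.
Lower quotas: Red 11, Blue 4, Violet 3, Gold 4, Amber 5 (sum 27, leaving 2 seats).
Remainders in descending order: Violet 0.6376, Gold 0.6123, Red 0.4061, Blue 0.3194, Amber 0.0247.
Largest remainders: Violet, Gold receive the extra seats.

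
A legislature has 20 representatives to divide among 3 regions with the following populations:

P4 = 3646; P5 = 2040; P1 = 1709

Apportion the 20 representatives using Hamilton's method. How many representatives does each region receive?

P4=10, P5=5, P1=5

The standard divisor is 7395/20 ≈ 369.75.
Standard quotas: P4 9.861, P5 5.517, P1 4.622.
Lower quotas: P4 9, P5 5, P1 4 (sum 18, leaving 2 seats).
Remainders in descending order: P4 0.861, P1 0.622, P5 0.517.
The surplus seats go to P4, P1.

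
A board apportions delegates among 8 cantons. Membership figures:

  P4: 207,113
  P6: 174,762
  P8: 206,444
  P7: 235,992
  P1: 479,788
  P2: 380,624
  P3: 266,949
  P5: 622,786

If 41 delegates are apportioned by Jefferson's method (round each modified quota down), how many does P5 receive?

Standard divisor 2574458/41 ≈ 62791.659; standard quotas: P4 3.298, P6 2.783, P8 3.288, P7 3.758, P1 7.641, P2 6.062, P3 4.251, P5 9.918.
Rounding down gives 3, 2, 3, 3, 7, 6, 4, 9 = 37 seats, so the divisor must be adjusted.
With modified divisor 57400: modified quotas P4 3.608, P6 3.045, P8 3.597, P7 4.111, P1 8.359, P2 6.631, P3 4.651, P5 10.850.
Rounding down: P4 3, P6 3, P8 3, P7 4, P1 8, P2 6, P3 4, P5 10 (total 41).
P5 receives 10.

10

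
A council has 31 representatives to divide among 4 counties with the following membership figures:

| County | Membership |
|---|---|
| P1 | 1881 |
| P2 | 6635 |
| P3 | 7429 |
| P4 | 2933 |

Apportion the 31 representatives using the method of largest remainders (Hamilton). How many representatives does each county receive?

P1=3, P2=11, P3=12, P4=5

Total 18878; standard divisor 18878/31 ≈ 608.968.
Standard quotas: P1 3.0888, P2 10.8955, P3 12.1993, P4 4.8163.
Lower quotas: P1 3, P2 10, P3 12, P4 4 (sum 29, leaving 2 seats).
Remainders in descending order: P2 0.8955, P4 0.8163, P3 0.1993, P1 0.0888.
The surplus seats go to P2, P4.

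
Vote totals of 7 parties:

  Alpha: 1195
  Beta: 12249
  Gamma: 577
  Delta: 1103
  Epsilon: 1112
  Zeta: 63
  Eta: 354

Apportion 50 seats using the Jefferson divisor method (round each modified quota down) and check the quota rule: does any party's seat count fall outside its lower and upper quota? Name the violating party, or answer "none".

Beta

Standard quotas: Alpha 3.588, Beta 36.777, Gamma 1.732, Delta 3.312, Epsilon 3.339, Zeta 0.189, Eta 1.063.
Jefferson allocation: Alpha 3, Beta 39, Gamma 1, Delta 3, Epsilon 3, Zeta 0, Eta 1.
Beta has quota 36.777 (lower 36, upper 37) but receives 39 — outside the quota interval.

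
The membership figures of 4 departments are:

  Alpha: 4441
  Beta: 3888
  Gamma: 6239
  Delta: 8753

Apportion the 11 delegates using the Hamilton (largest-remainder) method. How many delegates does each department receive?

Standard divisor: 23321 ÷ 11 ≈ 2120.091.
Standard quotas: Alpha 2.0947, Beta 1.8339, Gamma 2.9428, Delta 4.1286.
Lower quotas: Alpha 2, Beta 1, Gamma 2, Delta 4 (sum 9, leaving 2 seats).
Remainders in descending order: Gamma 0.9428, Beta 0.8339, Delta 0.1286, Alpha 0.0947.
The surplus seats go to Gamma, Beta.

Alpha 2, Beta 2, Gamma 3, Delta 4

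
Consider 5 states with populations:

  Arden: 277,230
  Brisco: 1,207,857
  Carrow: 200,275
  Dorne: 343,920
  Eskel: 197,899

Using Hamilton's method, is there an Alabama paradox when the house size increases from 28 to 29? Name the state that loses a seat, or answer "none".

Eskel

At 28 seats: Arden 3, Brisco 15, Carrow 3, Dorne 4, Eskel 3.
At 29 seats: Arden 4, Brisco 16, Carrow 3, Dorne 4, Eskel 2.
Eskel drops from 3 to 2.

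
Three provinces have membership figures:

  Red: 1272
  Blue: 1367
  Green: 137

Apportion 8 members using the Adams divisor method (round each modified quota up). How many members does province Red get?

Standard divisor 2776/8 ≈ 347; standard quotas: Red 3.666, Blue 3.939, Green 0.395.
Rounding up gives 4, 4, 1 = 9 seats, so the divisor must be adjusted.
With modified divisor 440: modified quotas Red 2.891, Blue 3.107, Green 0.311.
Rounding up: Red 3, Blue 4, Green 1 (total 8).
Red receives 3.

3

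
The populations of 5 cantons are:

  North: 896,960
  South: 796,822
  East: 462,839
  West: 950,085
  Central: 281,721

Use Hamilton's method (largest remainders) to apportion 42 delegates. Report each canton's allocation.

Standard divisor: 3388427 ÷ 42 ≈ 80676.833.
Standard quotas: North 11.1179, South 9.8767, East 5.7370, West 11.7764, Central 3.4920.
Lower quotas: North 11, South 9, East 5, West 11, Central 3 (sum 39, leaving 3 seats).
Remainders in descending order: South 0.8767, West 0.7764, East 0.7370, Central 0.4920, North 0.1179.
The surplus seats go to South, West, East.

North 11; South 10; East 6; West 12; Central 3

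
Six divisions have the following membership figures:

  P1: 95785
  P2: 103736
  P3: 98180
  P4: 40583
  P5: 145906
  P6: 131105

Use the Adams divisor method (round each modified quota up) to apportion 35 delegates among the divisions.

P1 5, P2 6, P3 6, P4 3, P5 8, P6 7

Standard divisor 615295/35 ≈ 17579.857; standard quotas: P1 5.449, P2 5.901, P3 5.585, P4 2.308, P5 8.300, P6 7.458.
Rounding up gives 6, 6, 6, 3, 9, 8 = 38 seats, so the divisor must be adjusted.
With modified divisor 19400: modified quotas P1 4.937, P2 5.347, P3 5.061, P4 2.092, P5 7.521, P6 6.758.
Rounding up: P1 5, P2 6, P3 6, P4 3, P5 8, P6 7 (total 35).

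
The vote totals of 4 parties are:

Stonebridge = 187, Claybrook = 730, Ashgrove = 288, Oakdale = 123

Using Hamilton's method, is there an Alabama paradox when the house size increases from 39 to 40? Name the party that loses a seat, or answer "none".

At 39 seats: Stonebridge 6, Claybrook 21, Ashgrove 8, Oakdale 4.
At 40 seats: Stonebridge 5, Claybrook 22, Ashgrove 9, Oakdale 4.
Stonebridge drops from 6 to 5.

Stonebridge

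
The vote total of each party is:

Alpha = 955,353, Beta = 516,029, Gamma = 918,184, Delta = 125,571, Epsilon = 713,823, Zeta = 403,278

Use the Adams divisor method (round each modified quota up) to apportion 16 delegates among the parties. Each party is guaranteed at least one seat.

Alpha=4, Beta=2, Gamma=4, Delta=1, Epsilon=3, Zeta=2

Standard divisor 3632238/16 ≈ 227014.875; standard quotas: Alpha 4.208, Beta 2.273, Gamma 4.045, Delta 0.553, Epsilon 3.144, Zeta 1.776.
Rounding up gives 5, 3, 5, 1, 4, 2 = 20 seats, so the divisor must be adjusted.
With modified divisor 282000: modified quotas Alpha 3.388, Beta 1.830, Gamma 3.256, Delta 0.445, Epsilon 2.531, Zeta 1.430.
Rounding up: Alpha 4, Beta 2, Gamma 4, Delta 1, Epsilon 3, Zeta 2 (total 16).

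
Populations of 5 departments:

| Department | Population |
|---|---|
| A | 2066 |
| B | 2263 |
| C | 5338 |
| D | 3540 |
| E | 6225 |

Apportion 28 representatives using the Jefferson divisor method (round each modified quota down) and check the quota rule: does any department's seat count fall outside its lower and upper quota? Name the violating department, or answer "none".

none

Standard quotas: A 2.977, B 3.261, C 7.692, D 5.101, E 8.970.
Jefferson allocation: A 3, B 3, C 8, D 5, E 9.
Every allocation lies between the lower and upper quota.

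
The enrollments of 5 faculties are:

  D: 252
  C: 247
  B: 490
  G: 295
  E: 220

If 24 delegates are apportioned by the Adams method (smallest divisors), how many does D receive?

4

Standard divisor 1504/24 ≈ 62.667; standard quotas: D 4.021, C 3.941, B 7.819, G 4.707, E 3.511.
Rounding up gives 5, 4, 8, 5, 4 = 26 seats, so the divisor must be adjusted.
With modified divisor 72: modified quotas D 3.500, C 3.431, B 6.806, G 4.097, E 3.056.
Rounding up: D 4, C 4, B 7, G 5, E 4 (total 24).
D receives 4.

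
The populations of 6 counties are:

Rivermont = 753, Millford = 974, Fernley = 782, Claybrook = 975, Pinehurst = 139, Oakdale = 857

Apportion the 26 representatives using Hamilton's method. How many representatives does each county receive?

Rivermont=4, Millford=6, Fernley=4, Claybrook=6, Pinehurst=1, Oakdale=5

The standard divisor is 4480/26 ≈ 172.308.
Standard quotas: Rivermont 4.370, Millford 5.653, Fernley 4.538, Claybrook 5.658, Pinehurst 0.807, Oakdale 4.974.
Lower quotas: Rivermont 4, Millford 5, Fernley 4, Claybrook 5, Pinehurst 0, Oakdale 4 (sum 22, leaving 4 seats).
Remainders in descending order: Oakdale 0.974, Pinehurst 0.807, Claybrook 0.658, Millford 0.653, Fernley 0.538, Rivermont 0.370.
Largest remainders: Oakdale, Pinehurst, Claybrook, Millford receive the extra seats.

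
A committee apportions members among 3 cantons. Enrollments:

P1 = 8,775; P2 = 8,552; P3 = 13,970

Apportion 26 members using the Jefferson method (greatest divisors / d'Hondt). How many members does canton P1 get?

Standard divisor 31297/26 ≈ 1203.731; standard quotas: P1 7.290, P2 7.105, P3 11.606.
Rounding down gives 7, 7, 11 = 25 seats, so the divisor must be adjusted.
With modified divisor 1100: modified quotas P1 7.977, P2 7.775, P3 12.700.
Rounding down: P1 7, P2 7, P3 12 (total 26).
P1 receives 7.

7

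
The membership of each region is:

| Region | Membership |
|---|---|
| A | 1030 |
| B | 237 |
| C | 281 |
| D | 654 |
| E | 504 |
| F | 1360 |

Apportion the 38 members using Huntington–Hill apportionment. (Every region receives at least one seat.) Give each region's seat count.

A: 9, B: 2, C: 3, D: 6, E: 5, F: 13

With divisor 108.7: modified quotas A 9.476, B 2.180, C 2.585, D 6.017, E 4.637, F 12.511.
Geometric-mean thresholds: A √(9·10)=9.487, B √(2·3)=2.449, C √(2·3)=2.449, D √(6·7)=6.481, E √(4·5)=4.472, F √(12·13)=12.490.
Each quota rounded against its threshold gives A 9, B 2, C 3, D 6, E 5, F 13 (total 38).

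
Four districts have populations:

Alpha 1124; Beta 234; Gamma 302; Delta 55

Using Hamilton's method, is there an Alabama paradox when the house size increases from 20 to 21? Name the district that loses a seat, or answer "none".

Delta

At 20 seats: Alpha 13, Beta 3, Gamma 3, Delta 1.
At 21 seats: Alpha 14, Beta 3, Gamma 4, Delta 0.
Delta drops from 1 to 0.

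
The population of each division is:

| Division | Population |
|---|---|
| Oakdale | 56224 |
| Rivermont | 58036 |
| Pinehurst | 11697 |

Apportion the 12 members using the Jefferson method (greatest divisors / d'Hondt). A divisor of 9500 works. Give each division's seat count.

Oakdale 5; Rivermont 6; Pinehurst 1

With modified divisor 9500: modified quotas Oakdale 5.918, Rivermont 6.109, Pinehurst 1.231.
Rounding down: Oakdale 5, Rivermont 6, Pinehurst 1 (total 12).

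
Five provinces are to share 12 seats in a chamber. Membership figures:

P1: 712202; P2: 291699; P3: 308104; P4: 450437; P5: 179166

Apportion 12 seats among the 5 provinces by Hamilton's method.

P1 4, P2 2, P3 2, P4 3, P5 1

Total 1941608; standard divisor 1941608/12 ≈ 161800.667.
Standard quotas: P1 4.4017, P2 1.8028, P3 1.9042, P4 2.7839, P5 1.1073.
Lower quotas: P1 4, P2 1, P3 1, P4 2, P5 1 (sum 9, leaving 3 seats).
Remainders in descending order: P3 0.9042, P2 0.8028, P4 0.7839, P1 0.4017, P5 0.1073.
The surplus seats go to P3, P2, P4.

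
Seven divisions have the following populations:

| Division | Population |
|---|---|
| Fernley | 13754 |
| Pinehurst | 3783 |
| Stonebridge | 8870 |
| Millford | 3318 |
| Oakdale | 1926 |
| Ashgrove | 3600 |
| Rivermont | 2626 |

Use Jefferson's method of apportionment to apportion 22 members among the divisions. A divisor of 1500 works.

With modified divisor 1500: modified quotas Fernley 9.169, Pinehurst 2.522, Stonebridge 5.913, Millford 2.212, Oakdale 1.284, Ashgrove 2.400, Rivermont 1.751.
Rounding down: Fernley 9, Pinehurst 2, Stonebridge 5, Millford 2, Oakdale 1, Ashgrove 2, Rivermont 1 (total 22).

Fernley 9; Pinehurst 2; Stonebridge 5; Millford 2; Oakdale 1; Ashgrove 2; Rivermont 1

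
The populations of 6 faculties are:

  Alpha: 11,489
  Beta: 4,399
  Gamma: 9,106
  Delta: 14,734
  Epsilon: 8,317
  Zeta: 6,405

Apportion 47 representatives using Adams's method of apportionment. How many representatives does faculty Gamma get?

Standard divisor 54450/47 ≈ 1158.511; standard quotas: Alpha 9.917, Beta 3.797, Gamma 7.860, Delta 12.718, Epsilon 7.179, Zeta 5.529.
Rounding up gives 10, 4, 8, 13, 8, 6 = 49 seats, so the divisor must be adjusted.
With modified divisor 1250: modified quotas Alpha 9.191, Beta 3.519, Gamma 7.285, Delta 11.787, Epsilon 6.654, Zeta 5.124.
Rounding up: Alpha 10, Beta 4, Gamma 8, Delta 12, Epsilon 7, Zeta 6 (total 47).
Gamma receives 8.

8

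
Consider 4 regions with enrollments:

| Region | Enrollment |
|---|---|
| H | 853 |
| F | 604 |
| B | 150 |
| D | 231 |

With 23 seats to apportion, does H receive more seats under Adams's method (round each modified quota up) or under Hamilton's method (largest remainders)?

Adams: H 10, F 8, B 2, D 3.
Hamilton: H 11, F 7, B 2, D 3.
H gets 10 under Adams and 11 under Hamilton.

Hamilton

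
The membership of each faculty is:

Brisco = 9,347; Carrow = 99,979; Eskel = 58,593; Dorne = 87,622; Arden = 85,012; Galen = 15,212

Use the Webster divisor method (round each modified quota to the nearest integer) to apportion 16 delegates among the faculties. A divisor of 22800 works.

Brisco=0, Carrow=4, Eskel=3, Dorne=4, Arden=4, Galen=1

With modified divisor 22800: modified quotas Brisco 0.410, Carrow 4.385, Eskel 2.570, Dorne 3.843, Arden 3.729, Galen 0.667.
Rounding to the nearest integer: Brisco 0, Carrow 4, Eskel 3, Dorne 4, Arden 4, Galen 1 (total 16).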